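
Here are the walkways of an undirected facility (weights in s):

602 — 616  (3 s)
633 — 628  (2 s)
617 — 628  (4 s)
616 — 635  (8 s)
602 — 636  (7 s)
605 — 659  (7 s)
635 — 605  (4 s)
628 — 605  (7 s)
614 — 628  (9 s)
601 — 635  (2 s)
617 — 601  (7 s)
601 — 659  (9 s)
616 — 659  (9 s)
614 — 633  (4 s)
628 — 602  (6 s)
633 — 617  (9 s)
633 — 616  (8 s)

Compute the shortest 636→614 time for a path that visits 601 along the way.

Shortest 636→601: 636 → 602 → 616 → 635 → 601 = 20
Shortest 601→614: 601 → 617 → 628 → 633 → 614 = 17
Total via 601: 20 + 17 = 37 s.

37 s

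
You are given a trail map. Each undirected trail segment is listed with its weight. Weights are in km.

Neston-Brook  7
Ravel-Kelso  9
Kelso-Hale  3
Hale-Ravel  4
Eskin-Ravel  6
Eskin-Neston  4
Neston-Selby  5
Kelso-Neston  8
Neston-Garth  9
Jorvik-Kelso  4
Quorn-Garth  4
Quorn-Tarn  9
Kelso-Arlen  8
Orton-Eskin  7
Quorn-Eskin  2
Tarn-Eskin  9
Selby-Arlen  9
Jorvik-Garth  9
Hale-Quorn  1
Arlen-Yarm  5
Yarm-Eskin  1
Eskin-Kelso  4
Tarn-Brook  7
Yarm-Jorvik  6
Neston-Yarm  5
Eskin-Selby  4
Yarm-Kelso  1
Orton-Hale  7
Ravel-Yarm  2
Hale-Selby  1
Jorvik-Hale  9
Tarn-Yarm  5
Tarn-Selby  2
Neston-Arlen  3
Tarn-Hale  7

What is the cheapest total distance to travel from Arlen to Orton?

13 km

Candidate routes:
Arlen - Yarm - Eskin - Orton: 5+1+7 = 13
Arlen - Yarm - Kelso - Hale - Orton: 5+1+3+7 = 16
Arlen - Neston - Eskin - Orton: 3+4+7 = 14
Cheapest is Arlen - Yarm - Eskin - Orton at 13 km.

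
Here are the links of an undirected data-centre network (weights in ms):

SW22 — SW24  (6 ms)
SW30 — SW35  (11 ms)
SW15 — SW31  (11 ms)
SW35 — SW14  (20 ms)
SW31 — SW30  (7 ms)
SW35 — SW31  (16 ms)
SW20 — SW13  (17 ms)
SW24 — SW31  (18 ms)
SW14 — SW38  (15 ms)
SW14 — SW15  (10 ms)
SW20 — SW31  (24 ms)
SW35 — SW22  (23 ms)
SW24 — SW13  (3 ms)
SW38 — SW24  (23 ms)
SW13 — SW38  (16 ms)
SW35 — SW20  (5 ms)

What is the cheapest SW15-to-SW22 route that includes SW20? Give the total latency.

Best SW15 to SW20: SW15–SW31–SW35–SW20 costing 32
Shortest SW20→SW22: SW20–SW13–SW24–SW22 = 26
Total via SW20: 32 + 26 = 58 ms.

58 ms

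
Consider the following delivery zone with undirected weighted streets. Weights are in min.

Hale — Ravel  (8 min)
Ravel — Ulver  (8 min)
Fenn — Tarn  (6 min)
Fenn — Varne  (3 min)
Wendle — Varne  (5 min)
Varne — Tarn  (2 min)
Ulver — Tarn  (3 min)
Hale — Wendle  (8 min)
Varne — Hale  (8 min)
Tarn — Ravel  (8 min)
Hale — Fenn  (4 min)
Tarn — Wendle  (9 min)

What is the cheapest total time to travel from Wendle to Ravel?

15 min

Settle nodes by increasing distance from Wendle:
Wendle: 0
Varne: 5  (via Wendle)
Tarn: 7  (via Varne)
Hale: 8  (via Wendle)
Fenn: 8  (via Varne)
Ulver: 10  (via Tarn)
Ravel: 15  (via Tarn)
Shortest route: Wendle–Varne–Tarn–Ravel = 15 min.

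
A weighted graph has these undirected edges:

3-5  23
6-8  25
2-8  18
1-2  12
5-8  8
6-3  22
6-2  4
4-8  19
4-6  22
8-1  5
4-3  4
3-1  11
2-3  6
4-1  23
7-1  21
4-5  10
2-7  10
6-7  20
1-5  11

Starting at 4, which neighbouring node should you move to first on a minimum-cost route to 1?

Compare a few routes:
4–5–1: 10+11 = 21
4–3–1: 4+11 = 15
The minimum is 15 via 4–3–1.
So from 4 the first move is to 3.

3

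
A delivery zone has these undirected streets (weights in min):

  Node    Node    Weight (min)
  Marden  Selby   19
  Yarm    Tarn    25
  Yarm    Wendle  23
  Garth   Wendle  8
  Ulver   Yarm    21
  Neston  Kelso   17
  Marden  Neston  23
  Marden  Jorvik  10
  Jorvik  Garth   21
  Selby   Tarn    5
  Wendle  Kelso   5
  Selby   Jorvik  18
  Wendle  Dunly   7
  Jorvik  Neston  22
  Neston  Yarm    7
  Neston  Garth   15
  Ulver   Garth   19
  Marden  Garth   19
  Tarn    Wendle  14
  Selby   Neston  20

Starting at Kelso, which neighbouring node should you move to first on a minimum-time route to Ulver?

Wendle

Candidate routes:
Kelso–Wendle–Yarm–Ulver: 5+23+21 = 49
Kelso–Wendle–Garth–Ulver: 5+8+19 = 32
Kelso–Neston–Yarm–Ulver: 17+7+21 = 45
The minimum is 32 min via Kelso–Wendle–Garth–Ulver.
So from Kelso the first move is to Wendle.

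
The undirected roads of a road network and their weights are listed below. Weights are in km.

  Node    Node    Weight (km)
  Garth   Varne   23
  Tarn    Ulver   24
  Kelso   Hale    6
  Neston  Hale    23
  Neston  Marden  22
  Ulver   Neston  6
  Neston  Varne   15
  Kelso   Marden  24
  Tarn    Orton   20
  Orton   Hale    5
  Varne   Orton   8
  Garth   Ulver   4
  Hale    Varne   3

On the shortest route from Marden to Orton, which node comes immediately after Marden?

Enumerating some paths:
Marden–Kelso–Hale–Varne–Orton: 24+6+3+8 = 41
Marden–Kelso–Hale–Orton: 24+6+5 = 35
The minimum is 35 km via Marden–Kelso–Hale–Orton.
So from Marden the first move is to Kelso.

Kelso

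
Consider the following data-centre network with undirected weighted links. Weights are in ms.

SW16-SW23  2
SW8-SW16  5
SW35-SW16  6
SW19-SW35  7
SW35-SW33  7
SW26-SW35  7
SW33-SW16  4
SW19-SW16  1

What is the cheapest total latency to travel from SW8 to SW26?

18 ms

Compare a few routes:
SW8–SW16–SW35–SW26: 5+6+7 = 18
SW8–SW16–SW19–SW35–SW26: 5+1+7+7 = 20
Cheapest is SW8–SW16–SW35–SW26 at 18 ms.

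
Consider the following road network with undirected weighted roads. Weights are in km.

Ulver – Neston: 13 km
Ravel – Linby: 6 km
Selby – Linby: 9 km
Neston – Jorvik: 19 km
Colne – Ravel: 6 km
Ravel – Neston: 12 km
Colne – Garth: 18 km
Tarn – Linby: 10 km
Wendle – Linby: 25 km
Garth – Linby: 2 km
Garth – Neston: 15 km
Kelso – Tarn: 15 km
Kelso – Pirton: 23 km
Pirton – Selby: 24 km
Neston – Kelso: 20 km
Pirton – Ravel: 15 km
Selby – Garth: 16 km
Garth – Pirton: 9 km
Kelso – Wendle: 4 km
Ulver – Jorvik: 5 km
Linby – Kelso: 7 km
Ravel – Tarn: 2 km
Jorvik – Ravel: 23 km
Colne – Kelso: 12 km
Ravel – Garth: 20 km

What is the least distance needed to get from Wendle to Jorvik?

40 km

Running Dijkstra from Wendle:
Wendle: 0
Kelso: 4  (via Wendle)
Linby: 11  (via Kelso)
Garth: 13  (via Linby)
Colne: 16  (via Kelso)
Ravel: 17  (via Linby)
Tarn: 19  (via Kelso)
Selby: 20  (via Linby)
Pirton: 22  (via Garth)
Neston: 24  (via Kelso)
Ulver: 37  (via Neston)
Jorvik: 40  (via Ravel)
Shortest route: Wendle → Kelso → Linby → Ravel → Jorvik = 40 km.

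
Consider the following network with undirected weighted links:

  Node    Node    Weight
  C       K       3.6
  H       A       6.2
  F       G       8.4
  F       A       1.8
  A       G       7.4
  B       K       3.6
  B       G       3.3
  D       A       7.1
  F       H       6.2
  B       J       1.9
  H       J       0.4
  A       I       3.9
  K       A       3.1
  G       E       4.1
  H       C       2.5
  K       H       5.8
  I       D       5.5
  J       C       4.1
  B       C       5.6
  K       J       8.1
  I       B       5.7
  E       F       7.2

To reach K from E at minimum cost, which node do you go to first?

G

Candidate routes:
E - G - B - J - H - K: 4.1+3.3+1.9+0.4+5.8 = 15.5
E - G - B - K: 4.1+3.3+3.6 = 11
E - F - A - K: 7.2+1.8+3.1 = 12.1
E - G - A - K: 4.1+7.4+3.1 = 14.6
Cheapest is E - G - B - K at 11.
So from E the first move is to G.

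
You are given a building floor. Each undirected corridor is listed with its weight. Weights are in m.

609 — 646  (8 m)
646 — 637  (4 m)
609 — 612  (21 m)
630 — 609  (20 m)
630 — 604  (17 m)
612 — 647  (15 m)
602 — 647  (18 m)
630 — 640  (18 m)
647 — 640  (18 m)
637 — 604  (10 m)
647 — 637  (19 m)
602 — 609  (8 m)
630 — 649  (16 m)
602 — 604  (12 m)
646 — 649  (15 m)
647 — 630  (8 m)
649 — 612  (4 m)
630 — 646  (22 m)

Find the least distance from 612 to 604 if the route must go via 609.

Shortest 612→609: 612 → 609 = 21
Shortest 609→604: 609 → 602 → 604 = 20
Total via 609: 21 + 20 = 41 m.

41 m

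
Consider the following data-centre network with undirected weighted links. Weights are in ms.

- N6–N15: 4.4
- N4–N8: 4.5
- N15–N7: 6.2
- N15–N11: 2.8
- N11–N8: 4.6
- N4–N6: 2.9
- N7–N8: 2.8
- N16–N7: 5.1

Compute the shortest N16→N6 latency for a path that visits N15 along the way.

15.7 ms

Shortest N16→N15: N16 → N7 → N15 = 11.3
Best N15 to N6: N15 → N6 costing 4.4
Total via N15: 11.3 + 4.4 = 15.7 ms.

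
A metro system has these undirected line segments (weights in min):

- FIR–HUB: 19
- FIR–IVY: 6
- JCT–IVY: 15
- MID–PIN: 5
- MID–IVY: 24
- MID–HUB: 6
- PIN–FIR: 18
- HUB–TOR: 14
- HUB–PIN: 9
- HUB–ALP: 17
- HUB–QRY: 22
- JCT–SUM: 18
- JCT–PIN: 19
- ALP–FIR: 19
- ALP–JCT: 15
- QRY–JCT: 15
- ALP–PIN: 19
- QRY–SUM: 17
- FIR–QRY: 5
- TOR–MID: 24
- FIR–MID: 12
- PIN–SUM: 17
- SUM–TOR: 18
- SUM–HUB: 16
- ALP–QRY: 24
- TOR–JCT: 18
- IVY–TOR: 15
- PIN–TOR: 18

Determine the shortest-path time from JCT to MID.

24 min

Compare a few routes:
JCT - IVY - FIR - MID: 15+6+12 = 33
JCT - QRY - FIR - MID: 15+5+12 = 32
JCT - PIN - MID: 19+5 = 24
JCT - PIN - HUB - MID: 19+9+6 = 34
The minimum is 24 min via JCT - PIN - MID.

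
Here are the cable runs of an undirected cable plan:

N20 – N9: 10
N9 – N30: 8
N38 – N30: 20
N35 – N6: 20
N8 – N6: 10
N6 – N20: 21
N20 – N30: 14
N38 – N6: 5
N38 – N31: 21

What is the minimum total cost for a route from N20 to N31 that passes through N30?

55

Best N20 to N30: N20 → N30 costing 14
Shortest N30→N31: N30 → N38 → N31 = 41
Total via N30: 14 + 41 = 55.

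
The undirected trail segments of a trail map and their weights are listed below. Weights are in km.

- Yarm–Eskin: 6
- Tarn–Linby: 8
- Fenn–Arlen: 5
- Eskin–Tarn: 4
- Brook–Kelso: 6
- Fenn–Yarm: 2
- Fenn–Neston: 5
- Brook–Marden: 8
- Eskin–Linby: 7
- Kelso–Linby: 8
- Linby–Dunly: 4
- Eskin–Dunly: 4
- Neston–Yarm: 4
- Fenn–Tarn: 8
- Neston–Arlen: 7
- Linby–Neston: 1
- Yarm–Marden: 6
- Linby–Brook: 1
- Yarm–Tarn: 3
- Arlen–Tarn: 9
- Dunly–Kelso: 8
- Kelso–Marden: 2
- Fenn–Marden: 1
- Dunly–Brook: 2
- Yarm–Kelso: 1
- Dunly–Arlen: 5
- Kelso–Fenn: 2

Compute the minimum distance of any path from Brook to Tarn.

9 km

Enumerating some paths:
Brook - Linby - Tarn: 1+8 = 9
Brook - Kelso - Yarm - Tarn: 6+1+3 = 10
Brook - Linby - Eskin - Tarn: 1+7+4 = 12
Brook - Dunly - Eskin - Tarn: 2+4+4 = 10
Cheapest is Brook - Linby - Tarn at 9 km.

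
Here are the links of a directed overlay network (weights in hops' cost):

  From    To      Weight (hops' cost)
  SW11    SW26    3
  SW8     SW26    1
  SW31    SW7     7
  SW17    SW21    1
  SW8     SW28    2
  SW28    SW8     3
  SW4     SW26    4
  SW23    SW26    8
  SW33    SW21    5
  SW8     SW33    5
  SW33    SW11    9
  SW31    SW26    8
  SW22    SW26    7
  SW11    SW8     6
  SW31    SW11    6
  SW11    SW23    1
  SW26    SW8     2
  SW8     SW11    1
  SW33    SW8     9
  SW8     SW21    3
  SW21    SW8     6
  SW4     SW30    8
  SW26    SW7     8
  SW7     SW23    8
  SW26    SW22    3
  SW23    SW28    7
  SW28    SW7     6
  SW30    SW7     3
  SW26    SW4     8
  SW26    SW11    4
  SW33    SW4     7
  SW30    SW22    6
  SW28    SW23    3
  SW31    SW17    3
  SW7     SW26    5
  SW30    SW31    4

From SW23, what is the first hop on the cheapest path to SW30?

Candidate routes:
SW23 - SW28 - SW8 - SW26 - SW4 - SW30: 7+3+1+8+8 = 27
SW23 - SW26 - SW4 - SW30: 8+8+8 = 24
Cheapest is SW23 - SW26 - SW4 - SW30 at 24 hops' cost.
So from SW23 the first move is to SW26.

SW26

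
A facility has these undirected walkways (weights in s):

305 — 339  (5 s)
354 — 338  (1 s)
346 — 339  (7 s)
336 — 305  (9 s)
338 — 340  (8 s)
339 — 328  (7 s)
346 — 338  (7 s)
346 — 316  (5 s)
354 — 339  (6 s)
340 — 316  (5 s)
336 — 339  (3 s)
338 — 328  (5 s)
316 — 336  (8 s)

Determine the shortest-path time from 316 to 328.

17 s

Compare a few routes:
316 → 336 → 339 → 328: 8+3+7 = 18
316 → 346 → 338 → 328: 5+7+5 = 17
316 → 340 → 338 → 328: 5+8+5 = 18
Cheapest is 316 → 346 → 338 → 328 at 17 s.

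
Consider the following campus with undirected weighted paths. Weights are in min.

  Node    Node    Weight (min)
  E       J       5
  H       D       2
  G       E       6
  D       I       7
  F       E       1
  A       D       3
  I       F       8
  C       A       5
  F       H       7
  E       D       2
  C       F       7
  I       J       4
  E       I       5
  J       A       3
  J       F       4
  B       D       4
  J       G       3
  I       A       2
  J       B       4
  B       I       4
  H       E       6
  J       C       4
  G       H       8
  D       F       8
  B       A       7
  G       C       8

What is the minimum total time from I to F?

Enumerating some paths:
I–A–D–E–F: 2+3+2+1 = 8
I–E–F: 5+1 = 6
I–J–F: 4+4 = 8
I–F: 8 = 8
The minimum is 6 min via I–E–F.

6 min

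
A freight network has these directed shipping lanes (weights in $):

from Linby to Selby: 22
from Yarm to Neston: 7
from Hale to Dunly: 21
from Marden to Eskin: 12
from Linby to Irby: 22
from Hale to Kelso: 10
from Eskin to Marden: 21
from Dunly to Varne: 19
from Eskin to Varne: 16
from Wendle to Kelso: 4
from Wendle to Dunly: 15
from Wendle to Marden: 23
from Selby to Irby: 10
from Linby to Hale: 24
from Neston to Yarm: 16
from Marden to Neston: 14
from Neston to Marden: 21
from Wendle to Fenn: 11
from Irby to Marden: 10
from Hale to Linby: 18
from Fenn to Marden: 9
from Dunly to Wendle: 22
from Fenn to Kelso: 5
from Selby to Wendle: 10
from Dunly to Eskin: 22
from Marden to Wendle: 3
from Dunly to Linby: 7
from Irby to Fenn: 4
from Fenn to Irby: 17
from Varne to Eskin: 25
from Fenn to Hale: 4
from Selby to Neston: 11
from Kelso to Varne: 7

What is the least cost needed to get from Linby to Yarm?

$49

Settle nodes by increasing distance from Linby:
Linby: 0
Irby: 22  (via Linby)
Selby: 22  (via Linby)
Hale: 24  (via Linby)
Fenn: 26  (via Irby)
Kelso: 31  (via Fenn)
Wendle: 32  (via Selby)
Marden: 32  (via Irby)
Neston: 33  (via Selby)
Varne: 38  (via Kelso)
Eskin: 44  (via Marden)
Dunly: 45  (via Hale)
Yarm: 49  (via Neston)
Shortest route: Linby → Selby → Neston → Yarm = $49.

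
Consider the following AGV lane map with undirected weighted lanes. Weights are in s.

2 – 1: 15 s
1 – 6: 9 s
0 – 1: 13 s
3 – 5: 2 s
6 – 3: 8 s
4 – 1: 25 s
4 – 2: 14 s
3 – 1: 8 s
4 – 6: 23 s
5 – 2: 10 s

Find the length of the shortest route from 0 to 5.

23 s

Running Dijkstra from 0:
0: 0
1: 13  (via 0)
3: 21  (via 1)
6: 22  (via 1)
5: 23  (via 3)
Shortest route: 0 → 1 → 3 → 5 = 23 s.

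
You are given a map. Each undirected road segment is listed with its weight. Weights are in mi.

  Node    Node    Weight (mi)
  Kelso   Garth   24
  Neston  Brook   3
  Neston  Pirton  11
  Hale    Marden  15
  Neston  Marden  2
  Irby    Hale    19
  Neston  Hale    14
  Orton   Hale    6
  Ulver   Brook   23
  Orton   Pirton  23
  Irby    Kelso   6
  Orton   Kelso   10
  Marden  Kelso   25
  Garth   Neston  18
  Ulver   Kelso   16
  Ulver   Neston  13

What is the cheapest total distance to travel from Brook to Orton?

23 mi

Shortest distances from Brook:
Brook: 0
Neston: 3  (via Brook)
Marden: 5  (via Neston)
Pirton: 14  (via Neston)
Ulver: 16  (via Neston)
Hale: 17  (via Neston)
Garth: 21  (via Neston)
Orton: 23  (via Hale)
Shortest route: Brook–Neston–Hale–Orton = 23 mi.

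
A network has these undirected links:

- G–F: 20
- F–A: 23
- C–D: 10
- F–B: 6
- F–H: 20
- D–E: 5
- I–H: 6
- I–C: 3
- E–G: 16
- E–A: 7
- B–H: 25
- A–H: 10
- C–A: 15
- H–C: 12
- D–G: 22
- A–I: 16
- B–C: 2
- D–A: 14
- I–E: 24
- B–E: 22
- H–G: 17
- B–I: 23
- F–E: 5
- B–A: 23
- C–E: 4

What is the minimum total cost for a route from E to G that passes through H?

Shortest E→H: E → C → I → H = 13
Shortest H→G: H → G = 17
Total via H: 13 + 17 = 30.

30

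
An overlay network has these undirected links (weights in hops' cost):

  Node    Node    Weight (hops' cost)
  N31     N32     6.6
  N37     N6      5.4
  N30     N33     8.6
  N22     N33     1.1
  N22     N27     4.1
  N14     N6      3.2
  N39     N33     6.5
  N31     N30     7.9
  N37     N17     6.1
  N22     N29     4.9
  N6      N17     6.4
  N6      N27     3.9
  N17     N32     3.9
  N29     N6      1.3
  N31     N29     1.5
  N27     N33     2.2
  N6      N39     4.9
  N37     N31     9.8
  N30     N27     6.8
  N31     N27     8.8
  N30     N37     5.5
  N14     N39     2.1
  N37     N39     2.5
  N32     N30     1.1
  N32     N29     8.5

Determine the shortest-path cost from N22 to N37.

10.1 hops' cost

Compare a few routes:
N22 - N33 - N27 - N6 - N37: 1.1+2.2+3.9+5.4 = 12.6
N22 - N29 - N6 - N37: 4.9+1.3+5.4 = 11.6
N22 - N33 - N39 - N37: 1.1+6.5+2.5 = 10.1
The minimum is 10.1 hops' cost via N22 - N33 - N39 - N37.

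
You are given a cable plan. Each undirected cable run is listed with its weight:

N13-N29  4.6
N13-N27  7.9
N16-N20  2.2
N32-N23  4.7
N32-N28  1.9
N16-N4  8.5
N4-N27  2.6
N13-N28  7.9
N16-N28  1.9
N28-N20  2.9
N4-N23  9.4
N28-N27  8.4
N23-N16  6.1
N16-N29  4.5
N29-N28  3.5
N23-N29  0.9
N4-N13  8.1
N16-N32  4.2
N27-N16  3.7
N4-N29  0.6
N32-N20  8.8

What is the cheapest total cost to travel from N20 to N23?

7.3

Compare a few routes:
N20 - N16 - N23: 2.2+6.1 = 8.3
N20 - N16 - N29 - N23: 2.2+4.5+0.9 = 7.6
N20 - N28 - N29 - N23: 2.9+3.5+0.9 = 7.3
Cheapest is N20 - N28 - N29 - N23 at 7.3.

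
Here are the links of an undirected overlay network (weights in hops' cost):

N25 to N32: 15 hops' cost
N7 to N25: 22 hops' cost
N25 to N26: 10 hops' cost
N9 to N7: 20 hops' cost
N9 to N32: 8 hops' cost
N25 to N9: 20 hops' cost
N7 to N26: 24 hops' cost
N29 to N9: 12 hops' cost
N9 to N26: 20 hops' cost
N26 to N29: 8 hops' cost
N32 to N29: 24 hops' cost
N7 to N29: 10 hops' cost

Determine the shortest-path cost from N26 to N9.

20 hops' cost

Running Dijkstra from N26:
N26: 0
N29: 8  (via N26)
N25: 10  (via N26)
N7: 18  (via N29)
N9: 20  (via N26)
Shortest route: N26 → N9 = 20 hops' cost.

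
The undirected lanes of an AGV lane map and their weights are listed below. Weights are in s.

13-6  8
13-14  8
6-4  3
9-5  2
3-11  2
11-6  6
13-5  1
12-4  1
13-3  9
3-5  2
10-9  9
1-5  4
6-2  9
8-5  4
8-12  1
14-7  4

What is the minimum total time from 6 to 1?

Enumerating some paths:
6–4–12–8–5–1: 3+1+1+4+4 = 13
6–13–3–5–1: 8+9+2+4 = 23
6–11–3–5–1: 6+2+2+4 = 14
6–11–3–13–5–1: 6+2+9+1+4 = 22
The minimum is 13 s via 6–4–12–8–5–1.

13 s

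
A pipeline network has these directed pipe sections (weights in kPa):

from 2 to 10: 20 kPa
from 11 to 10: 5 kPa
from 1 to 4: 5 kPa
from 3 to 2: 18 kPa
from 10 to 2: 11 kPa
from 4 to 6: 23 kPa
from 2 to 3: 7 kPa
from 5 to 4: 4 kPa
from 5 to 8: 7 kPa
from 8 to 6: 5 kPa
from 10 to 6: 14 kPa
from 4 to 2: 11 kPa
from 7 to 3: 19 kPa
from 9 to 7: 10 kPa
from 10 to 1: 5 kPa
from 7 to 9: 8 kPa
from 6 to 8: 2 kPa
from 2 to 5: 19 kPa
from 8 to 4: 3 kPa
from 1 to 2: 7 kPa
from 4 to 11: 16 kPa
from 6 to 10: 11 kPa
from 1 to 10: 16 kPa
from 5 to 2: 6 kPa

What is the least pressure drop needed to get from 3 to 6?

49 kPa

Settle nodes by increasing distance from 3:
3: 0
2: 18  (via 3)
5: 37  (via 2)
10: 38  (via 2)
4: 41  (via 5)
1: 43  (via 10)
8: 44  (via 5)
6: 49  (via 8)
Shortest route: 3–2–5–8–6 = 49 kPa.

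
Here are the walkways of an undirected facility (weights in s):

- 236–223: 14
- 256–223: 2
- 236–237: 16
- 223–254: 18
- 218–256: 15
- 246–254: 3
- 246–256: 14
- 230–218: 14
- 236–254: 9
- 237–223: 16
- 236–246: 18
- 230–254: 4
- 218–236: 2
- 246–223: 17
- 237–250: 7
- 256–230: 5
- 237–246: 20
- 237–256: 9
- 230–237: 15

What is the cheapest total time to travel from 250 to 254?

Settle nodes by increasing distance from 250:
250: 0
237: 7  (via 250)
256: 16  (via 237)
223: 18  (via 256)
230: 21  (via 256)
236: 23  (via 237)
218: 25  (via 236)
254: 25  (via 230)
Shortest route: 250 → 237 → 256 → 230 → 254 = 25 s.

25 s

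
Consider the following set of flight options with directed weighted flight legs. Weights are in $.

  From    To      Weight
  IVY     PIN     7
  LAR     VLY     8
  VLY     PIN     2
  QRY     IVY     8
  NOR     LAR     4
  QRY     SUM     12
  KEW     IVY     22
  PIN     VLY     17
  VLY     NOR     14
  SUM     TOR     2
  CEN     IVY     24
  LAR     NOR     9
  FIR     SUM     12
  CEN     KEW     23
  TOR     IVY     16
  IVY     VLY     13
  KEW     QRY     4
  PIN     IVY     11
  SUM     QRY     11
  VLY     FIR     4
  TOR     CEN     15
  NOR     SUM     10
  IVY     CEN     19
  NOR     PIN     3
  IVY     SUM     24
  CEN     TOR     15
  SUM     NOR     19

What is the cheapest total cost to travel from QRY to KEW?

$50

Shortest distances from QRY:
QRY: 0
IVY: 8  (via QRY)
SUM: 12  (via QRY)
TOR: 14  (via SUM)
PIN: 15  (via IVY)
VLY: 21  (via IVY)
FIR: 25  (via VLY)
CEN: 27  (via IVY)
NOR: 31  (via SUM)
LAR: 35  (via NOR)
KEW: 50  (via CEN)
Shortest route: QRY → IVY → CEN → KEW = $50.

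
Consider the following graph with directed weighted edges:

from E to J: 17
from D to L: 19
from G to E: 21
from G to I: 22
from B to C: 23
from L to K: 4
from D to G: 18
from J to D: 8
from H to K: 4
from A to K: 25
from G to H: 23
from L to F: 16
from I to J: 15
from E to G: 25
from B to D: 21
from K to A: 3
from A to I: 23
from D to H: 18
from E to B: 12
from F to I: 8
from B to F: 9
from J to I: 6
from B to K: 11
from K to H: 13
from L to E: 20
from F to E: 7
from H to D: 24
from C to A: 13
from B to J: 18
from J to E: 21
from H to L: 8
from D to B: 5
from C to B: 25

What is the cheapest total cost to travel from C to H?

Enumerating some paths:
C - B - D - H: 25+21+18 = 64
C - A - K - H: 13+25+13 = 51
C - B - J - D - H: 25+18+8+18 = 69
C - B - K - H: 25+11+13 = 49
The minimum is 49 via C - B - K - H.

49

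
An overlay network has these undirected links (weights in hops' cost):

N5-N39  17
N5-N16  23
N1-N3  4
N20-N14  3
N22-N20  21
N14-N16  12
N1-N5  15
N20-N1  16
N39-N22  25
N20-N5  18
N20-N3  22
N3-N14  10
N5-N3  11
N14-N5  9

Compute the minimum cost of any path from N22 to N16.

36 hops' cost

Running Dijkstra from N22:
N22: 0
N20: 21  (via N22)
N14: 24  (via N20)
N39: 25  (via N22)
N5: 33  (via N14)
N3: 34  (via N14)
N16: 36  (via N14)
Shortest route: N22 → N20 → N14 → N16 = 36 hops' cost.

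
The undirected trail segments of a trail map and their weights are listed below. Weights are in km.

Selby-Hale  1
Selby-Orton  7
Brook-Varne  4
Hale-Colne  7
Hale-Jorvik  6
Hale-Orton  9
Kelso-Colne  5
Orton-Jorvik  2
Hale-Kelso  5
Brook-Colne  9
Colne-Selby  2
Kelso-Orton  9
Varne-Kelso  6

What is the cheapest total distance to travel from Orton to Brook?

18 km

Enumerating some paths:
Orton–Hale–Selby–Colne–Brook: 9+1+2+9 = 21
Orton–Kelso–Varne–Brook: 9+6+4 = 19
Orton–Selby–Colne–Brook: 7+2+9 = 18
Orton–Jorvik–Hale–Selby–Colne–Brook: 2+6+1+2+9 = 20
Cheapest is Orton–Selby–Colne–Brook at 18 km.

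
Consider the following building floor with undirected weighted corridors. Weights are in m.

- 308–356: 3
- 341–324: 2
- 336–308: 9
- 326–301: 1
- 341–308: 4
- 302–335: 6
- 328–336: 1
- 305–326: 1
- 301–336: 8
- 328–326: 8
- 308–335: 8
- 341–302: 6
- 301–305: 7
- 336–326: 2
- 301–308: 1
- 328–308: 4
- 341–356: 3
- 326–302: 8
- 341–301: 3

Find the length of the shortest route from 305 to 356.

Candidate routes:
305 → 326 → 301 → 308 → 341 → 356: 1+1+1+4+3 = 10
305 → 326 → 301 → 308 → 356: 1+1+1+3 = 6
305 → 301 → 308 → 356: 7+1+3 = 11
305 → 326 → 301 → 341 → 356: 1+1+3+3 = 8
Cheapest is 305 → 326 → 301 → 308 → 356 at 6 m.

6 m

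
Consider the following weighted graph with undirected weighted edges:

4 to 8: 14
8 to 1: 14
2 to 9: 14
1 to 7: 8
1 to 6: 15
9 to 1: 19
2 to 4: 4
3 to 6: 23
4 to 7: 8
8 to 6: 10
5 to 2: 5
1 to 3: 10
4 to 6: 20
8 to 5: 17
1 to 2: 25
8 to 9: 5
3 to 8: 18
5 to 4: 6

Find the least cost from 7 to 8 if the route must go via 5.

31

Best 7 to 5: 7 → 4 → 5 costing 14
Shortest 5→8: 5 → 8 = 17
Total via 5: 14 + 17 = 31.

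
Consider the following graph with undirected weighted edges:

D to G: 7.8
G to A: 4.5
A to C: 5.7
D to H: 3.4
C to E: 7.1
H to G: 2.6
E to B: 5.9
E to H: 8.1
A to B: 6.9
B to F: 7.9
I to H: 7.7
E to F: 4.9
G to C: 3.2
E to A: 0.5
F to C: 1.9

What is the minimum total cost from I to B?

21.2

Settle nodes by increasing distance from I:
I: 0
H: 7.7  (via I)
G: 10.3  (via H)
D: 11.1  (via H)
C: 13.5  (via G)
A: 14.8  (via G)
E: 15.3  (via A)
F: 15.4  (via C)
B: 21.2  (via E)
Shortest route: I → H → G → A → E → B = 21.2.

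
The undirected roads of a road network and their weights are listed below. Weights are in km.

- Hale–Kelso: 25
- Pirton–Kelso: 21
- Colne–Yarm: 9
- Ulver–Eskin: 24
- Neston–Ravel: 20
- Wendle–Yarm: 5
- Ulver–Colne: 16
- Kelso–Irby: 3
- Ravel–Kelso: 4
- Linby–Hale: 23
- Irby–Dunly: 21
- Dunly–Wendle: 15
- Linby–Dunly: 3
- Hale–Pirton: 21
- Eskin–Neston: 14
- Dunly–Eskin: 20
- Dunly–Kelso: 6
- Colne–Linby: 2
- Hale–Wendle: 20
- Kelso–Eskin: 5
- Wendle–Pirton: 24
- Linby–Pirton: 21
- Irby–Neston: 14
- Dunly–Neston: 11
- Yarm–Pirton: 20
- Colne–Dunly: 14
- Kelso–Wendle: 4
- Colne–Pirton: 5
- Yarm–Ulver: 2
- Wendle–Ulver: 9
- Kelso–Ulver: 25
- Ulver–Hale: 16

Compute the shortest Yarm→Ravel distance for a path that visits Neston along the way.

45 km

Best Yarm to Neston: Yarm → Colne → Linby → Dunly → Neston costing 25
Best Neston to Ravel: Neston → Ravel costing 20
Total via Neston: 25 + 20 = 45 km.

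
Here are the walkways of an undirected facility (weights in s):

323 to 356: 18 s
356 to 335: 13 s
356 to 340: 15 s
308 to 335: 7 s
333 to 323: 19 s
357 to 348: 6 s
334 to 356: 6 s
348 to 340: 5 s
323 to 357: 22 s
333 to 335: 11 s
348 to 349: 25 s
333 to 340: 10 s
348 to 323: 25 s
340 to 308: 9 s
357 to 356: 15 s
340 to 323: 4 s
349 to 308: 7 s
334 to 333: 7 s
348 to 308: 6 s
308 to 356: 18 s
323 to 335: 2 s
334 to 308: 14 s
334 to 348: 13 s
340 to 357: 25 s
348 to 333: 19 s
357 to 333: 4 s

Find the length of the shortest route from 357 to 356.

15 s

Running Dijkstra from 357:
357: 0
333: 4  (via 357)
348: 6  (via 357)
340: 11  (via 348)
334: 11  (via 333)
308: 12  (via 348)
356: 15  (via 357)
Shortest route: 357–356 = 15 s.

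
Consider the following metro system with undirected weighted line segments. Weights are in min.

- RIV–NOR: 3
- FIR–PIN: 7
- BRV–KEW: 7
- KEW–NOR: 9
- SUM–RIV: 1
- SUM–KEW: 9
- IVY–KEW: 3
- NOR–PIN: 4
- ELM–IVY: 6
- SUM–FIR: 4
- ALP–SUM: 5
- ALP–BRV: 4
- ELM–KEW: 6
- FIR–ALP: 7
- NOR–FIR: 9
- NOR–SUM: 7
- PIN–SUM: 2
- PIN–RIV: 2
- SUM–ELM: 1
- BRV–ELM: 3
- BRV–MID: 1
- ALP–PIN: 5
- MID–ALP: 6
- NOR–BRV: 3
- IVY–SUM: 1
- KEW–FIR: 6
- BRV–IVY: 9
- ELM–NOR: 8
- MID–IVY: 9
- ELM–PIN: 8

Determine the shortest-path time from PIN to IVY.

Shortest distances from PIN:
PIN: 0
RIV: 2  (via PIN)
SUM: 2  (via PIN)
ELM: 3  (via SUM)
IVY: 3  (via SUM)
Shortest route: PIN → SUM → IVY = 3 min.

3 min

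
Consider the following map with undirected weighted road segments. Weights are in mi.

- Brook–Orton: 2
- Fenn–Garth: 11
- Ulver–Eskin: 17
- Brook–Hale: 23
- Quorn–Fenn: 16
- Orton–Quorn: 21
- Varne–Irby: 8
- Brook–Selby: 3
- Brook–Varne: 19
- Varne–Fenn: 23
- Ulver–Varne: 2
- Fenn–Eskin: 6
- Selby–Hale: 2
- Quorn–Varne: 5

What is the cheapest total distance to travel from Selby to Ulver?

Compare a few routes:
Selby–Brook–Varne–Ulver: 3+19+2 = 24
Selby–Brook–Orton–Quorn–Varne–Ulver: 3+2+21+5+2 = 33
Cheapest is Selby–Brook–Varne–Ulver at 24 mi.

24 mi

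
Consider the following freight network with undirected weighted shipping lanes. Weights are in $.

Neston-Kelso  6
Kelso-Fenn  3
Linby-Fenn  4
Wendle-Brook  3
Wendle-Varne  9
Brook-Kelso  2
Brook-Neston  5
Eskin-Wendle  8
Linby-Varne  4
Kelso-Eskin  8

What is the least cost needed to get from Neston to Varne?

Compare a few routes:
Neston–Brook–Kelso–Fenn–Linby–Varne: 5+2+3+4+4 = 18
Neston–Brook–Wendle–Varne: 5+3+9 = 17
Neston–Kelso–Brook–Wendle–Varne: 6+2+3+9 = 20
Cheapest is Neston–Brook–Wendle–Varne at $17.

$17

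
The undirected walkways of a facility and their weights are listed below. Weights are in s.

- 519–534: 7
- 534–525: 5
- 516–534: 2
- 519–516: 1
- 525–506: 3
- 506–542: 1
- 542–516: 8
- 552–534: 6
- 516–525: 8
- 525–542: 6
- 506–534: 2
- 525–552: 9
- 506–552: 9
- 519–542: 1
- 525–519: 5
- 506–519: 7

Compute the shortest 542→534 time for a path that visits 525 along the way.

9 s

Shortest 542→525: 542 → 506 → 525 = 4
Best 525 to 534: 525 → 534 costing 5
Total via 525: 4 + 5 = 9 s.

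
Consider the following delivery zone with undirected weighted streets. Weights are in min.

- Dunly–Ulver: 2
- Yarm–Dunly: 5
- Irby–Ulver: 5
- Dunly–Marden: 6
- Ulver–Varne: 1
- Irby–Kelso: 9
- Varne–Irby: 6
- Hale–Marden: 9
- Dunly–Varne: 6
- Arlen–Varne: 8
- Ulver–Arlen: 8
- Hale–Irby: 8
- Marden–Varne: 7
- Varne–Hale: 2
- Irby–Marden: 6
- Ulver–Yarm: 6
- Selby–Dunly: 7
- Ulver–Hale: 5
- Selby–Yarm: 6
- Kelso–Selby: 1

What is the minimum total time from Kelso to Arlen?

Enumerating some paths:
Kelso - Selby - Dunly - Ulver - Varne - Arlen: 1+7+2+1+8 = 19
Kelso - Selby - Dunly - Ulver - Arlen: 1+7+2+8 = 18
Cheapest is Kelso - Selby - Dunly - Ulver - Arlen at 18 min.

18 min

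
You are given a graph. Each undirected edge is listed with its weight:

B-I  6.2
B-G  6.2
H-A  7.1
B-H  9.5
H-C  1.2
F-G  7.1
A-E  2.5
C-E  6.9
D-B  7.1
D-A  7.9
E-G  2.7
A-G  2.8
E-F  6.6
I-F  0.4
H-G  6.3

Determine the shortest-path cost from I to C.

Settle nodes by increasing distance from I:
I: 0
F: 0.4  (via I)
B: 6.2  (via I)
E: 7  (via F)
G: 7.5  (via F)
A: 9.5  (via E)
D: 13.3  (via B)
H: 13.8  (via G)
C: 13.9  (via E)
Shortest route: I → F → E → C = 13.9.

13.9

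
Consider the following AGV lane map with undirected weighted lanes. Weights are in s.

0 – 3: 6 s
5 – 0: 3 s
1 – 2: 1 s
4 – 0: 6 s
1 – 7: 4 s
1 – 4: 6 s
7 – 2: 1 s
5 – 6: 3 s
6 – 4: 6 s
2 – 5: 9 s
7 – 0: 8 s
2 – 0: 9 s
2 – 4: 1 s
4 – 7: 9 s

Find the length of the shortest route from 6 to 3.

12 s

Candidate routes:
6 - 5 - 0 - 3: 3+3+6 = 12
6 - 4 - 0 - 3: 6+6+6 = 18
Cheapest is 6 - 5 - 0 - 3 at 12 s.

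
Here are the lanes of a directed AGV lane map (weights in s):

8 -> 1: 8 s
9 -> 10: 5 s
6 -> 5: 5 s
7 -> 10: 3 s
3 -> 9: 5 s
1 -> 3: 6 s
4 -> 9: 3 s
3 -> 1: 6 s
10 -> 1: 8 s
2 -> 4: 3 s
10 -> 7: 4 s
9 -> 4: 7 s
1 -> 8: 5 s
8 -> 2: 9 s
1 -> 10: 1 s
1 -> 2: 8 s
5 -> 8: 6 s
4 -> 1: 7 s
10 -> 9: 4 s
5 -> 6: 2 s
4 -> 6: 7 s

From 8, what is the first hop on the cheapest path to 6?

2

Candidate routes:
8 - 1 - 2 - 4 - 6: 8+8+3+7 = 26
8 - 2 - 4 - 6: 9+3+7 = 19
8 - 1 - 3 - 9 - 4 - 6: 8+6+5+7+7 = 33
8 - 1 - 10 - 9 - 4 - 6: 8+1+4+7+7 = 27
The minimum is 19 s via 8 - 2 - 4 - 6.
So from 8 the first move is to 2.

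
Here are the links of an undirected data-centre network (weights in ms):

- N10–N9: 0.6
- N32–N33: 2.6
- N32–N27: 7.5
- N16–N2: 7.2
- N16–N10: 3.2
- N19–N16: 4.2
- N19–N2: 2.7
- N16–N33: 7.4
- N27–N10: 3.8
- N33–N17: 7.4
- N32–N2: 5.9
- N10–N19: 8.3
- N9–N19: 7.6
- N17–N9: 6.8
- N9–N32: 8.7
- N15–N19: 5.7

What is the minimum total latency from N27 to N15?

Enumerating some paths:
N27–N10–N9–N19–N15: 3.8+0.6+7.6+5.7 = 17.7
N27–N10–N19–N15: 3.8+8.3+5.7 = 17.8
N27–N10–N16–N19–N15: 3.8+3.2+4.2+5.7 = 16.9
The minimum is 16.9 ms via N27–N10–N16–N19–N15.

16.9 ms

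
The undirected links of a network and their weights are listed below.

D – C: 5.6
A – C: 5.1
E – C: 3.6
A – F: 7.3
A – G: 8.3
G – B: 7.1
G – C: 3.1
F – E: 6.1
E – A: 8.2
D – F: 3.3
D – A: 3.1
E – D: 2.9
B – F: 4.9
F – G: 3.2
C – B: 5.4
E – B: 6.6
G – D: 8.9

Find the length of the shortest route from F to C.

Candidate routes:
F → D → C: 3.3+5.6 = 8.9
F → G → C: 3.2+3.1 = 6.3
F → E → C: 6.1+3.6 = 9.7
Cheapest is F → G → C at 6.3.

6.3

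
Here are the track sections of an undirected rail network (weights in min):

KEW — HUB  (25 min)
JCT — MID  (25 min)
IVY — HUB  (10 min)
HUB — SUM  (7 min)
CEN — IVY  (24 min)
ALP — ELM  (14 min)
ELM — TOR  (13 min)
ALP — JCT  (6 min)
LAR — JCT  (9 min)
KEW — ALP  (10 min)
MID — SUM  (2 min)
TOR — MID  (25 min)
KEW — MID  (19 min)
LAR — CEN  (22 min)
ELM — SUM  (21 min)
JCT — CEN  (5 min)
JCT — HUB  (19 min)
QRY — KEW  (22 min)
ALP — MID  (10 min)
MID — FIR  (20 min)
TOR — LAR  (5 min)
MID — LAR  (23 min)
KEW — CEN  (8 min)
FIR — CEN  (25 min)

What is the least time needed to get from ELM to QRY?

Running Dijkstra from ELM:
ELM: 0
TOR: 13  (via ELM)
ALP: 14  (via ELM)
LAR: 18  (via TOR)
JCT: 20  (via ALP)
SUM: 21  (via ELM)
MID: 23  (via SUM)
KEW: 24  (via ALP)
CEN: 25  (via JCT)
HUB: 28  (via SUM)
IVY: 38  (via HUB)
FIR: 43  (via MID)
QRY: 46  (via KEW)
Shortest route: ELM → ALP → KEW → QRY = 46 min.

46 min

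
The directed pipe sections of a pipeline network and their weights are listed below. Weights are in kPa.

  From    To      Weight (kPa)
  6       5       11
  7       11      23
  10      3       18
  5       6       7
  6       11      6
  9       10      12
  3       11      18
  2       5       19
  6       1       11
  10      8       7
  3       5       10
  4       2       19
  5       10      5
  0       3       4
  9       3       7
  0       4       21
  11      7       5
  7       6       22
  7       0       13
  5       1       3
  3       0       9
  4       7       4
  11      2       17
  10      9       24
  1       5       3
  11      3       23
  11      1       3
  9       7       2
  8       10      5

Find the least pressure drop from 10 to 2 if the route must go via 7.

Best 10 to 7: 10–9–7 costing 26
Shortest 7→2: 7–11–2 = 40
Total via 7: 26 + 40 = 66 kPa.

66 kPa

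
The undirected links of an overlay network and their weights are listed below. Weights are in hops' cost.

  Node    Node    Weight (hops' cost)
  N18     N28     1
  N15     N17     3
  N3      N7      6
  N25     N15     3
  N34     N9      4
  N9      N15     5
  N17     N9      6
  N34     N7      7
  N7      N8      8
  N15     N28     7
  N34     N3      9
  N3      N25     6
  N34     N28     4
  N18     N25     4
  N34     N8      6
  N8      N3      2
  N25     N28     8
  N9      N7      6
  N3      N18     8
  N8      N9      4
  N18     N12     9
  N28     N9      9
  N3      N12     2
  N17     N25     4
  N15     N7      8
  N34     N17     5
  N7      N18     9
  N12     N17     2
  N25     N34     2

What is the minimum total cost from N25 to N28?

Candidate routes:
N25 - N34 - N28: 2+4 = 6
N25 - N15 - N28: 3+7 = 10
N25 - N28: 8 = 8
N25 - N18 - N28: 4+1 = 5
Cheapest is N25 - N18 - N28 at 5 hops' cost.

5 hops' cost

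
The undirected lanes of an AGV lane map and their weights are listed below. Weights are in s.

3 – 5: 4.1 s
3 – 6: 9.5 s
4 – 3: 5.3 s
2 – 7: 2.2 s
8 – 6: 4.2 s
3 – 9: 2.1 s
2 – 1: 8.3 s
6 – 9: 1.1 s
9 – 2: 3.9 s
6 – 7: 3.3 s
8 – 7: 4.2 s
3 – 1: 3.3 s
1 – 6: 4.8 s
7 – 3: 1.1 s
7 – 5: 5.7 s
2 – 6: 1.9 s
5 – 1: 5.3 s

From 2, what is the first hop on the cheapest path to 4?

Enumerating some paths:
2–9–3–4: 3.9+2.1+5.3 = 11.3
2–6–9–3–4: 1.9+1.1+2.1+5.3 = 10.4
2–7–3–4: 2.2+1.1+5.3 = 8.6
2–6–7–3–4: 1.9+3.3+1.1+5.3 = 11.6
The minimum is 8.6 s via 2–7–3–4.
So from 2 the first move is to 7.

7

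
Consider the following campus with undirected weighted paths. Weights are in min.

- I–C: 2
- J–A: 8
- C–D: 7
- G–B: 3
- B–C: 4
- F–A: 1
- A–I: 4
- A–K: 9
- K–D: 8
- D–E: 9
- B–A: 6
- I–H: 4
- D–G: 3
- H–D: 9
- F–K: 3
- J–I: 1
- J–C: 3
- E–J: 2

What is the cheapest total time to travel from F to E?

Running Dijkstra from F:
F: 0
A: 1  (via F)
K: 3  (via F)
I: 5  (via A)
J: 6  (via I)
B: 7  (via A)
C: 7  (via I)
E: 8  (via J)
Shortest route: F → A → I → J → E = 8 min.

8 min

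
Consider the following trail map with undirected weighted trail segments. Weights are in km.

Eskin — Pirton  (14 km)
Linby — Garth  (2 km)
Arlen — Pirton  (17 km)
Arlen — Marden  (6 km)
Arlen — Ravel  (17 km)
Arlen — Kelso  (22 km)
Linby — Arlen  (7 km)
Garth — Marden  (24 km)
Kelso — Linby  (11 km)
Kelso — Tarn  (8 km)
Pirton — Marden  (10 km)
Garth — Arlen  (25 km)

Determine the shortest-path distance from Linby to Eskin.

Shortest distances from Linby:
Linby: 0
Garth: 2  (via Linby)
Arlen: 7  (via Linby)
Kelso: 11  (via Linby)
Marden: 13  (via Arlen)
Tarn: 19  (via Kelso)
Pirton: 23  (via Marden)
Ravel: 24  (via Arlen)
Eskin: 37  (via Pirton)
Shortest route: Linby–Arlen–Marden–Pirton–Eskin = 37 km.

37 km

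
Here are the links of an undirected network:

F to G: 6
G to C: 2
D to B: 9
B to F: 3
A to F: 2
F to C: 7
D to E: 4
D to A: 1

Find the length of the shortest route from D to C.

Settle nodes by increasing distance from D:
D: 0
A: 1  (via D)
F: 3  (via A)
E: 4  (via D)
B: 6  (via F)
G: 9  (via F)
C: 10  (via F)
Shortest route: D–A–F–C = 10.

10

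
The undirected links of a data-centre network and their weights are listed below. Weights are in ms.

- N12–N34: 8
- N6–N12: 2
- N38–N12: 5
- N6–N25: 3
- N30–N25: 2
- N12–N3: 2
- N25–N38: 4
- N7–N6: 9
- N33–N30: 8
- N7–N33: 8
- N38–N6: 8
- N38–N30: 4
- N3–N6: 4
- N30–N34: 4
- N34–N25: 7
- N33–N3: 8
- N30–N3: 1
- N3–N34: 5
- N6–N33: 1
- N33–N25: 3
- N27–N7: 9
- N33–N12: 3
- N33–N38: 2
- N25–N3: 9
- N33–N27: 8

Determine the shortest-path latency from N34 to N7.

Compare a few routes:
N34 → N30 → N25 → N33 → N7: 4+2+3+8 = 17
N34 → N25 → N33 → N7: 7+3+8 = 18
Cheapest is N34 → N30 → N25 → N33 → N7 at 17 ms.

17 ms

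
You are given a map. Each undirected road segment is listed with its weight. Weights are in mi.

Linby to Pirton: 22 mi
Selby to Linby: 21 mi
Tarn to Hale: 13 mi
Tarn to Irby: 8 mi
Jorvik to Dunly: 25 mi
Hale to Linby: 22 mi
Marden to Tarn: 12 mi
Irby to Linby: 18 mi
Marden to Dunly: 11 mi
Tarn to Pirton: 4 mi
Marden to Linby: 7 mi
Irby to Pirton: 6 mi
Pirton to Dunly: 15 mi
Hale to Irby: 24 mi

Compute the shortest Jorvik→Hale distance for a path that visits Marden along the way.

Shortest Jorvik→Marden: Jorvik–Dunly–Marden = 36
Best Marden to Hale: Marden–Tarn–Hale costing 25
Total via Marden: 36 + 25 = 61 mi.

61 mi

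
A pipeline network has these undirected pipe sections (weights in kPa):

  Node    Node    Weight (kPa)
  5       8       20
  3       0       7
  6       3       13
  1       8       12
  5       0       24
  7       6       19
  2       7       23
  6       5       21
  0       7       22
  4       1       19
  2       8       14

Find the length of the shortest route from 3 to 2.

52 kPa

Compare a few routes:
3 → 0 → 7 → 2: 7+22+23 = 52
3 → 6 → 7 → 2: 13+19+23 = 55
3 → 0 → 5 → 8 → 2: 7+24+20+14 = 65
The minimum is 52 kPa via 3 → 0 → 7 → 2.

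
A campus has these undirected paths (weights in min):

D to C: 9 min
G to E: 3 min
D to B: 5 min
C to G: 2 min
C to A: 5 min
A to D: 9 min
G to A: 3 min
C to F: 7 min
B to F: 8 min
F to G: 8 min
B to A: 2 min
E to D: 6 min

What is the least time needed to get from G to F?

Compare a few routes:
G → C → F: 2+7 = 9
G → F: 8 = 8
Cheapest is G → F at 8 min.

8 min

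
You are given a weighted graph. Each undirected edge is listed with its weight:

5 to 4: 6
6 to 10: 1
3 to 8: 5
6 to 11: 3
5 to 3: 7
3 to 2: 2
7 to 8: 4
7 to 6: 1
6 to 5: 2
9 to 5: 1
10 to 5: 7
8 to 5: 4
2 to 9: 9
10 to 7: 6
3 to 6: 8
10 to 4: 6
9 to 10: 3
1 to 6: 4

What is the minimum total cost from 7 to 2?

Candidate routes:
7–6–3–2: 1+8+2 = 11
7–6–5–3–2: 1+2+7+2 = 12
The minimum is 11 via 7–6–3–2.

11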